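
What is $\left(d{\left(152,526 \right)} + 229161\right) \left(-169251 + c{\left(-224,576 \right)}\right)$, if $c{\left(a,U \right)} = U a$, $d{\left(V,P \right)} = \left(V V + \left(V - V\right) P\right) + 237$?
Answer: $-75315034050$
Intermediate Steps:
$d{\left(V,P \right)} = 237 + V^{2}$ ($d{\left(V,P \right)} = \left(V^{2} + 0 P\right) + 237 = \left(V^{2} + 0\right) + 237 = V^{2} + 237 = 237 + V^{2}$)
$\left(d{\left(152,526 \right)} + 229161\right) \left(-169251 + c{\left(-224,576 \right)}\right) = \left(\left(237 + 152^{2}\right) + 229161\right) \left(-169251 + 576 \left(-224\right)\right) = \left(\left(237 + 23104\right) + 229161\right) \left(-169251 - 129024\right) = \left(23341 + 229161\right) \left(-298275\right) = 252502 \left(-298275\right) = -75315034050$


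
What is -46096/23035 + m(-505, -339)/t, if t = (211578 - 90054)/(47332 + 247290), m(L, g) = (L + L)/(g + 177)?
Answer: 1486749289613/113371866270 ≈ 13.114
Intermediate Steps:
m(L, g) = 2*L/(177 + g) (m(L, g) = (2*L)/(177 + g) = 2*L/(177 + g))
t = 60762/147311 (t = 121524/294622 = 121524*(1/294622) = 60762/147311 ≈ 0.41247)
-46096/23035 + m(-505, -339)/t = -46096/23035 + (2*(-505)/(177 - 339))/(60762/147311) = -46096*1/23035 + (2*(-505)/(-162))*(147311/60762) = -46096/23035 + (2*(-505)*(-1/162))*(147311/60762) = -46096/23035 + (505/81)*(147311/60762) = -46096/23035 + 74392055/4921722 = 1486749289613/113371866270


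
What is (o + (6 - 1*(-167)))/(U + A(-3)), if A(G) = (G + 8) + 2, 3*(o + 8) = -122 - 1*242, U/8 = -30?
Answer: -131/699 ≈ -0.18741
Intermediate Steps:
U = -240 (U = 8*(-30) = -240)
o = -388/3 (o = -8 + (-122 - 1*242)/3 = -8 + (-122 - 242)/3 = -8 + (⅓)*(-364) = -8 - 364/3 = -388/3 ≈ -129.33)
A(G) = 10 + G (A(G) = (8 + G) + 2 = 10 + G)
(o + (6 - 1*(-167)))/(U + A(-3)) = (-388/3 + (6 - 1*(-167)))/(-240 + (10 - 3)) = (-388/3 + (6 + 167))/(-240 + 7) = (-388/3 + 173)/(-233) = (131/3)*(-1/233) = -131/699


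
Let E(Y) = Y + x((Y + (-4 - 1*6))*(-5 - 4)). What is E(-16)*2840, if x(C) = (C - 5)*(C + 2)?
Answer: 153439520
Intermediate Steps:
x(C) = (-5 + C)*(2 + C)
E(Y) = -280 + (90 - 9*Y)² + 28*Y (E(Y) = Y + (-10 + ((Y + (-4 - 1*6))*(-5 - 4))² - 3*(Y + (-4 - 1*6))*(-5 - 4)) = Y + (-10 + ((Y + (-4 - 6))*(-9))² - 3*(Y + (-4 - 6))*(-9)) = Y + (-10 + ((Y - 10)*(-9))² - 3*(Y - 10)*(-9)) = Y + (-10 + ((-10 + Y)*(-9))² - 3*(-10 + Y)*(-9)) = Y + (-10 + (90 - 9*Y)² - 3*(90 - 9*Y)) = Y + (-10 + (90 - 9*Y)² + (-270 + 27*Y)) = Y + (-280 + (90 - 9*Y)² + 27*Y) = -280 + (90 - 9*Y)² + 28*Y)
E(-16)*2840 = (7820 - 1592*(-16) + 81*(-16)²)*2840 = (7820 + 25472 + 81*256)*2840 = (7820 + 25472 + 20736)*2840 = 54028*2840 = 153439520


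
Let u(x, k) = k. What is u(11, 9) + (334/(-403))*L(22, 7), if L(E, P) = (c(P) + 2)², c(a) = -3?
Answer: 3293/403 ≈ 8.1712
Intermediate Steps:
L(E, P) = 1 (L(E, P) = (-3 + 2)² = (-1)² = 1)
u(11, 9) + (334/(-403))*L(22, 7) = 9 + (334/(-403))*1 = 9 + (334*(-1/403))*1 = 9 - 334/403*1 = 9 - 334/403 = 3293/403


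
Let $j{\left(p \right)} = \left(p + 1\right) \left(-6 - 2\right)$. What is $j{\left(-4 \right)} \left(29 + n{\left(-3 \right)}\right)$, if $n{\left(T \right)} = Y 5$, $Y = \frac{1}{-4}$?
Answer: $666$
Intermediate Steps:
$Y = - \frac{1}{4} \approx -0.25$
$j{\left(p \right)} = -8 - 8 p$ ($j{\left(p \right)} = \left(1 + p\right) \left(-8\right) = -8 - 8 p$)
$n{\left(T \right)} = - \frac{5}{4}$ ($n{\left(T \right)} = \left(- \frac{1}{4}\right) 5 = - \frac{5}{4}$)
$j{\left(-4 \right)} \left(29 + n{\left(-3 \right)}\right) = \left(-8 - -32\right) \left(29 - \frac{5}{4}\right) = \left(-8 + 32\right) \frac{111}{4} = 24 \cdot \frac{111}{4} = 666$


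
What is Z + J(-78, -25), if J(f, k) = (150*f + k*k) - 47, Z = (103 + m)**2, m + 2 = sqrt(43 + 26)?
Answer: -852 + 202*sqrt(69) ≈ 825.94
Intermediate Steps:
m = -2 + sqrt(69) (m = -2 + sqrt(43 + 26) = -2 + sqrt(69) ≈ 6.3066)
Z = (101 + sqrt(69))**2 (Z = (103 + (-2 + sqrt(69)))**2 = (101 + sqrt(69))**2 ≈ 11948.)
J(f, k) = -47 + k**2 + 150*f (J(f, k) = (150*f + k**2) - 47 = (k**2 + 150*f) - 47 = -47 + k**2 + 150*f)
Z + J(-78, -25) = (101 + sqrt(69))**2 + (-47 + (-25)**2 + 150*(-78)) = (101 + sqrt(69))**2 + (-47 + 625 - 11700) = (101 + sqrt(69))**2 - 11122 = -11122 + (101 + sqrt(69))**2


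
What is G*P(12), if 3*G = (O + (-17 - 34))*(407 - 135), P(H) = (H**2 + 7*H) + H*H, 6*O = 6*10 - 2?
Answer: -4182272/3 ≈ -1.3941e+6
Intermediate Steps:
O = 29/3 (O = (6*10 - 2)/6 = (60 - 2)/6 = (1/6)*58 = 29/3 ≈ 9.6667)
P(H) = 2*H**2 + 7*H (P(H) = (H**2 + 7*H) + H**2 = 2*H**2 + 7*H)
G = -33728/9 (G = ((29/3 + (-17 - 34))*(407 - 135))/3 = ((29/3 - 51)*272)/3 = (-124/3*272)/3 = (1/3)*(-33728/3) = -33728/9 ≈ -3747.6)
G*P(12) = -134912*(7 + 2*12)/3 = -134912*(7 + 24)/3 = -134912*31/3 = -33728/9*372 = -4182272/3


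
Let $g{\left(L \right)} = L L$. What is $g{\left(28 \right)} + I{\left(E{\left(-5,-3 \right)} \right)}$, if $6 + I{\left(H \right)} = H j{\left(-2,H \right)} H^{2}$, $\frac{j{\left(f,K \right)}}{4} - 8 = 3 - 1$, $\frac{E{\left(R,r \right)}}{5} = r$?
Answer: $-134222$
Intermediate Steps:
$E{\left(R,r \right)} = 5 r$
$j{\left(f,K \right)} = 40$ ($j{\left(f,K \right)} = 32 + 4 \left(3 - 1\right) = 32 + 4 \cdot 2 = 32 + 8 = 40$)
$g{\left(L \right)} = L^{2}$
$I{\left(H \right)} = -6 + 40 H^{3}$ ($I{\left(H \right)} = -6 + H 40 H^{2} = -6 + 40 H H^{2} = -6 + 40 H^{3}$)
$g{\left(28 \right)} + I{\left(E{\left(-5,-3 \right)} \right)} = 28^{2} + \left(-6 + 40 \left(5 \left(-3\right)\right)^{3}\right) = 784 + \left(-6 + 40 \left(-15\right)^{3}\right) = 784 + \left(-6 + 40 \left(-3375\right)\right) = 784 - 135006 = -134222$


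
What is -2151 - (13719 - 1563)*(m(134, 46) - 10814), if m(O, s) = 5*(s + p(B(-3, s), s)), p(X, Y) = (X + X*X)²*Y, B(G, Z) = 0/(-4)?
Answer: 128656953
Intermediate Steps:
B(G, Z) = 0 (B(G, Z) = 0*(-¼) = 0)
p(X, Y) = Y*(X + X²)² (p(X, Y) = (X + X²)²*Y = Y*(X + X²)²)
m(O, s) = 5*s (m(O, s) = 5*(s + s*0²*(1 + 0)²) = 5*(s + s*0*1²) = 5*(s + s*0*1) = 5*(s + 0) = 5*s)
-2151 - (13719 - 1563)*(m(134, 46) - 10814) = -2151 - (13719 - 1563)*(5*46 - 10814) = -2151 - 12156*(230 - 10814) = -2151 - 12156*(-10584) = -2151 - 1*(-128659104) = -2151 + 128659104 = 128656953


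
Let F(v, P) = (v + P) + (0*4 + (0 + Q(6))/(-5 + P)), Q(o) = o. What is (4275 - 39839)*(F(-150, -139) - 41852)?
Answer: 8992224035/6 ≈ 1.4987e+9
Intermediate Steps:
F(v, P) = P + v + 6/(-5 + P) (F(v, P) = (v + P) + (0*4 + (0 + 6)/(-5 + P)) = (P + v) + (0 + 6/(-5 + P)) = (P + v) + 6/(-5 + P) = P + v + 6/(-5 + P))
(4275 - 39839)*(F(-150, -139) - 41852) = (4275 - 39839)*((6 + (-139)² - 5*(-139) - 5*(-150) - 139*(-150))/(-5 - 139) - 41852) = -35564*((6 + 19321 + 695 + 750 + 20850)/(-144) - 41852) = -35564*(-1/144*41622 - 41852) = -35564*(-6937/24 - 41852) = -35564*(-1011385/24) = 8992224035/6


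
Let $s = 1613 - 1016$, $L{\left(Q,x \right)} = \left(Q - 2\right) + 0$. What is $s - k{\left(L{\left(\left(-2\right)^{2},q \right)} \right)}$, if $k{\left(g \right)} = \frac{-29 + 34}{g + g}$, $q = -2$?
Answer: $\frac{2383}{4} \approx 595.75$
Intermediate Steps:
$L{\left(Q,x \right)} = -2 + Q$ ($L{\left(Q,x \right)} = \left(-2 + Q\right) + 0 = -2 + Q$)
$k{\left(g \right)} = \frac{5}{2 g}$
$s = 597$ ($s = 1613 - 1016 = 597$)
$s - k{\left(L{\left(\left(-2\right)^{2},q \right)} \right)} = 597 - \frac{5}{2 \left(-2 + \left(-2\right)^{2}\right)} = 597 - \frac{5}{2 \left(-2 + 4\right)} = 597 - \frac{5}{2 \cdot 2} = 597 - \frac{5}{2} \cdot \frac{1}{2} = 597 - \frac{5}{4} = \frac{2383}{4}$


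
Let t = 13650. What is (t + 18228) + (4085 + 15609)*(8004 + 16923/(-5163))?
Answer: 271226333680/1721 ≈ 1.5760e+8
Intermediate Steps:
(t + 18228) + (4085 + 15609)*(8004 + 16923/(-5163)) = (13650 + 18228) + (4085 + 15609)*(8004 + 16923/(-5163)) = 31878 + 19694*(8004 + 16923*(-1/5163)) = 31878 + 19694*(8004 - 5641/1721) = 31878 + 19694*(13769243/1721) = 31878 + 271171471642/1721 = 271226333680/1721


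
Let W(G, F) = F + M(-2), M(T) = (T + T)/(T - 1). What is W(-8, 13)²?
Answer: 1849/9 ≈ 205.44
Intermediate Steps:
M(T) = 2*T/(-1 + T) (M(T) = (2*T)/(-1 + T) = 2*T/(-1 + T))
W(G, F) = 4/3 + F (W(G, F) = F + 2*(-2)/(-1 - 2) = F + 2*(-2)/(-3) = F + 2*(-2)*(-⅓) = F + 4/3 = 4/3 + F)
W(-8, 13)² = (4/3 + 13)² = (43/3)² = 1849/9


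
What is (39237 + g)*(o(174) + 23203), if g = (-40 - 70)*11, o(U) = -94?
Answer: 878765943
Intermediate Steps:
g = -1210 (g = -110*11 = -1210)
(39237 + g)*(o(174) + 23203) = (39237 - 1210)*(-94 + 23203) = 38027*23109 = 878765943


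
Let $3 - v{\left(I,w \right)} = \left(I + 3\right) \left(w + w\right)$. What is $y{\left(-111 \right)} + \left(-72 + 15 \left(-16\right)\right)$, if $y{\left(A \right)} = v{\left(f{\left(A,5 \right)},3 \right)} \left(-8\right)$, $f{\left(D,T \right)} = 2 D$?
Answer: $-10848$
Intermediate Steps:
$v{\left(I,w \right)} = 3 - 2 w \left(3 + I\right)$ ($v{\left(I,w \right)} = 3 - \left(I + 3\right) \left(w + w\right) = 3 - \left(3 + I\right) 2 w = 3 - 2 w \left(3 + I\right)$)
$y{\left(A \right)} = 120 + 96 A$ ($y{\left(A \right)} = \left(3 - 18 - 2 \cdot 2 A 3\right) \left(-8\right) = \left(3 - 18 - 12 A\right) \left(-8\right) = \left(-15 - 12 A\right) \left(-8\right) = 120 + 96 A$)
$y{\left(-111 \right)} + \left(-72 + 15 \left(-16\right)\right) = \left(120 + 96 \left(-111\right)\right) + \left(-72 + 15 \left(-16\right)\right) = \left(120 - 10656\right) - 312 = -10536 - 312 = -10848$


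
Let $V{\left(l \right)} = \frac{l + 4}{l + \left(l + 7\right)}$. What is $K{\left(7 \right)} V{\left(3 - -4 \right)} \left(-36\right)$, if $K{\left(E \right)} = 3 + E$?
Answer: $- \frac{1320}{7} \approx -188.57$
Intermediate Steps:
$V{\left(l \right)} = \frac{4 + l}{7 + 2 l}$ ($V{\left(l \right)} = \frac{4 + l}{l + \left(7 + l\right)} = \frac{4 + l}{7 + 2 l}$)
$K{\left(7 \right)} V{\left(3 - -4 \right)} \left(-36\right) = \left(3 + 7\right) \frac{4 + \left(3 - -4\right)}{7 + 2 \left(3 - -4\right)} \left(-36\right) = 10 \frac{4 + \left(3 + 4\right)}{7 + 2 \left(3 + 4\right)} \left(-36\right) = 10 \frac{4 + 7}{7 + 2 \cdot 7} \left(-36\right) = 10 \frac{1}{7 + 14} \cdot 11 \left(-36\right) = 10 \cdot \frac{1}{21} \cdot 11 \left(-36\right) = 10 \cdot \frac{11}{21} \left(-36\right) = \frac{110}{21} \left(-36\right) = - \frac{1320}{7}$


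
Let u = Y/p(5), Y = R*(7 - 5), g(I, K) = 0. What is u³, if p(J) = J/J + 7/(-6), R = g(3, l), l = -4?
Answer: 0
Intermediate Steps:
R = 0
Y = 0 (Y = 0*(7 - 5) = 0*2 = 0)
p(J) = -⅙ (p(J) = 1 + 7*(-⅙) = 1 - 7/6 = -⅙)
u = 0 (u = 0/(-⅙) = 0*(-6) = 0)
u³ = 0³ = 0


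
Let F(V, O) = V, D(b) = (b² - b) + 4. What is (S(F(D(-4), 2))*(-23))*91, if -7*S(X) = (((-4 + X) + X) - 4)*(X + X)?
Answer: 574080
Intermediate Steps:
D(b) = 4 + b² - b
S(X) = -2*X*(-8 + 2*X)/7 (S(X) = -(((-4 + X) + X) - 4)*(X + X)/7 = -((-4 + 2*X) - 4)*2*X/7 = -(-8 + 2*X)*2*X/7 = -2*X*(-8 + 2*X)/7)
(S(F(D(-4), 2))*(-23))*91 = ((4*(4 + (-4)² - 1*(-4))*(4 - (4 + (-4)² - 1*(-4)))/7)*(-23))*91 = ((4*(4 + 16 + 4)*(4 - (4 + 16 + 4))/7)*(-23))*91 = (((4/7)*24*(4 - 1*24))*(-23))*91 = (((4/7)*24*(4 - 24))*(-23))*91 = (((4/7)*24*(-20))*(-23))*91 = -1920/7*(-23)*91 = (44160/7)*91 = 574080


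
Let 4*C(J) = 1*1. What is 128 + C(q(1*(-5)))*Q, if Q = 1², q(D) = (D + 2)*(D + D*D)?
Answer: 513/4 ≈ 128.25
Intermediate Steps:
q(D) = (2 + D)*(D + D²)
C(J) = ¼ (C(J) = (1*1)/4 = (¼)*1 = ¼)
Q = 1
128 + C(q(1*(-5)))*Q = 128 + (¼)*1 = 128 + ¼ = 513/4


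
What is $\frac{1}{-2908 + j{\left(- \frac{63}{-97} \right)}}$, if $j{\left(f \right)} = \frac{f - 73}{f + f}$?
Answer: $- \frac{63}{186713} \approx -0.00033742$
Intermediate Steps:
$j{\left(f \right)} = \frac{-73 + f}{2 f}$
$\frac{1}{-2908 + j{\left(- \frac{63}{-97} \right)}} = \frac{1}{-2908 + \frac{-73 - \frac{63}{-97}}{2 \left(- \frac{63}{-97}\right)}} = \frac{1}{-2908 + \frac{-73 - - \frac{63}{97}}{2 \left(\left(-63\right) \left(- \frac{1}{97}\right)\right)}} = \frac{1}{-2908 + \frac{-73 + \frac{63}{97}}{2 \cdot \frac{63}{97}}} = \frac{1}{-2908 + \frac{1}{2} \cdot \frac{97}{63} \left(- \frac{7018}{97}\right)} = \frac{1}{-2908 - \frac{3509}{63}} = \frac{1}{- \frac{186713}{63}} = - \frac{63}{186713}$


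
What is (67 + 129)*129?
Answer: 25284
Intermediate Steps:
(67 + 129)*129 = 196*129 = 25284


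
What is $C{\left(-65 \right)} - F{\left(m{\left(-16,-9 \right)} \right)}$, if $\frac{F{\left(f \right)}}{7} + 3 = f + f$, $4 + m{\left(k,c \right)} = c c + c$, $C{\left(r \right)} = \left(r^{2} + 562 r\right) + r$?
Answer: $-33301$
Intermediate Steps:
$C{\left(r \right)} = r^{2} + 563 r$
$m{\left(k,c \right)} = -4 + c + c^{2}$ ($m{\left(k,c \right)} = -4 + \left(c c + c\right) = -4 + \left(c^{2} + c\right) = -4 + \left(c + c^{2}\right) = -4 + c + c^{2}$)
$F{\left(f \right)} = -21 + 14 f$ ($F{\left(f \right)} = -21 + 7 \left(f + f\right) = -21 + 7 \cdot 2 f = -21 + 14 f$)
$C{\left(-65 \right)} - F{\left(m{\left(-16,-9 \right)} \right)} = - 65 \left(563 - 65\right) - \left(-21 + 14 \left(-4 - 9 + \left(-9\right)^{2}\right)\right) = \left(-65\right) 498 - \left(-21 + 14 \left(-4 - 9 + 81\right)\right) = -32370 - \left(-21 + 14 \cdot 68\right) = -32370 - \left(-21 + 952\right) = -32370 - 931 = -33301$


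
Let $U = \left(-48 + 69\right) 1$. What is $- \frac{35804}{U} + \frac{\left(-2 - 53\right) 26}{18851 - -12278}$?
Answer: $- \frac{159224678}{93387} \approx -1705.0$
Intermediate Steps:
$U = 21$ ($U = 21 \cdot 1 = 21$)
$- \frac{35804}{U} + \frac{\left(-2 - 53\right) 26}{18851 - -12278} = - \frac{35804}{21} + \frac{\left(-2 - 53\right) 26}{18851 - -12278} = \left(-35804\right) \frac{1}{21} + \frac{\left(-55\right) 26}{18851 + 12278} = - \frac{35804}{21} - \frac{1430}{31129} = - \frac{159224678}{93387}$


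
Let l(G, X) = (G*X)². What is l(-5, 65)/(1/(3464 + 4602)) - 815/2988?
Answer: 2545690094185/2988 ≈ 8.5197e+8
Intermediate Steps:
l(G, X) = G²*X²
l(-5, 65)/(1/(3464 + 4602)) - 815/2988 = ((-5)²*65²)/(1/(3464 + 4602)) - 815/2988 = (25*4225)/(1/8066) - 815*1/2988 = 105625/(1/8066) - 815/2988 = 105625*8066 - 815/2988 = 851971250 - 815/2988 = 2545690094185/2988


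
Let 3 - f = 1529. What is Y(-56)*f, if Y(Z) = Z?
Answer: 85456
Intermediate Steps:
f = -1526 (f = 3 - 1*1529 = 3 - 1529 = -1526)
Y(-56)*f = -56*(-1526) = 85456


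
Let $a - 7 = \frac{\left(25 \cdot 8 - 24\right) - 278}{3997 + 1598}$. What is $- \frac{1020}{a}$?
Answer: $- \frac{1902300}{13021} \approx -146.09$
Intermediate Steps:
$a = \frac{13021}{1865}$ ($a = 7 + \frac{\left(25 \cdot 8 - 24\right) - 278}{3997 + 1598} = 7 + \frac{\left(200 - 24\right) - 278}{5595} = 7 + \left(176 - 278\right) \frac{1}{5595} = 7 - \frac{34}{1865} = \frac{13021}{1865} \approx 6.9818$)
$- \frac{1020}{a} = - \frac{1020}{\frac{13021}{1865}} = \left(-1020\right) \frac{1865}{13021} = - \frac{1902300}{13021}$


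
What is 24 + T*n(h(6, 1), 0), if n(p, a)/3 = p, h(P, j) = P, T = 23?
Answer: 438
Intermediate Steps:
n(p, a) = 3*p
24 + T*n(h(6, 1), 0) = 24 + 23*(3*6) = 24 + 23*18 = 24 + 414 = 438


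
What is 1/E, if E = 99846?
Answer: 1/99846 ≈ 1.0015e-5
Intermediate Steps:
1/E = 1/99846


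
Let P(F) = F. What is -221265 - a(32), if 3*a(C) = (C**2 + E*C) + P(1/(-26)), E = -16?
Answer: -5757327/26 ≈ -2.2144e+5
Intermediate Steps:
a(C) = -1/78 - 16*C/3 + C**2/3 (a(C) = ((C**2 - 16*C) + 1/(-26))/3 = ((C**2 - 16*C) - 1/26)/3 = (-1/26 + C**2 - 16*C)/3 = -1/78 - 16*C/3 + C**2/3)
-221265 - a(32) = -221265 - (-1/78 - 16/3*32 + (1/3)*32**2) = -221265 - (-1/78 - 512/3 + (1/3)*1024) = -221265 - (-1/78 - 512/3 + 1024/3) = -221265 - 1*4437/26 = -221265 - 4437/26 = -5757327/26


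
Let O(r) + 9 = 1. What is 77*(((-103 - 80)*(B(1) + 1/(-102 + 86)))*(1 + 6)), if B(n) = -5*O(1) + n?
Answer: -64607235/16 ≈ -4.0380e+6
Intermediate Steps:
O(r) = -8 (O(r) = -9 + 1 = -8)
B(n) = 40 + n (B(n) = -5*(-8) + n = 40 + n)
77*(((-103 - 80)*(B(1) + 1/(-102 + 86)))*(1 + 6)) = 77*(((-103 - 80)*((40 + 1) + 1/(-102 + 86)))*(1 + 6)) = 77*(-183*(41 + 1/(-16))*7) = 77*(-183*(41 - 1/16)*7) = 77*(-183*655/16*7) = 77*(-119865/16*7) = 77*(-839055/16) = -64607235/16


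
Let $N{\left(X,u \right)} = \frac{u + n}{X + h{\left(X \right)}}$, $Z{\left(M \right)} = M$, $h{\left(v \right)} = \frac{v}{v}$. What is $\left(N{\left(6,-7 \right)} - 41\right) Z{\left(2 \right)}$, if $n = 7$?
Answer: $-82$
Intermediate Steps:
$h{\left(v \right)} = 1$
$N{\left(X,u \right)} = \frac{7 + u}{1 + X}$ ($N{\left(X,u \right)} = \frac{u + 7}{X + 1} = \frac{7 + u}{1 + X}$)
$\left(N{\left(6,-7 \right)} - 41\right) Z{\left(2 \right)} = \left(\frac{7 - 7}{1 + 6} - 41\right) 2 = \left(\frac{1}{7} \cdot 0 - 41\right) 2 = \left(0 - 41\right) 2 = \left(-41\right) 2 = -82$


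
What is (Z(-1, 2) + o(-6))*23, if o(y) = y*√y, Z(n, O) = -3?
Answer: -69 - 138*I*√6 ≈ -69.0 - 338.03*I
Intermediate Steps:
o(y) = y^(3/2)
(Z(-1, 2) + o(-6))*23 = (-3 + (-6)^(3/2))*23 = (-3 - 6*I*√6)*23 = -69 - 138*I*√6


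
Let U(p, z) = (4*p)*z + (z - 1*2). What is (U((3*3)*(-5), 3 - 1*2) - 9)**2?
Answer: 36100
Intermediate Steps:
U(p, z) = -2 + z + 4*p*z (U(p, z) = 4*p*z + (z - 2) = 4*p*z + (-2 + z) = -2 + z + 4*p*z)
(U((3*3)*(-5), 3 - 1*2) - 9)**2 = ((-2 + (3 - 1*2) + 4*((3*3)*(-5))*(3 - 1*2)) - 9)**2 = ((-2 + (3 - 2) + 4*(9*(-5))*(3 - 2)) - 9)**2 = ((-2 + 1 + 4*(-45)*1) - 9)**2 = ((-2 + 1 - 180) - 9)**2 = (-181 - 9)**2 = (-190)**2 = 36100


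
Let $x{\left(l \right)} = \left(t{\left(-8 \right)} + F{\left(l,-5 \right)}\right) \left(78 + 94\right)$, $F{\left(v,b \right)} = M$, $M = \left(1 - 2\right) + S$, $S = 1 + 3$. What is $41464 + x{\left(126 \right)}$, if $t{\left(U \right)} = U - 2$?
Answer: $40260$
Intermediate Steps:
$S = 4$
$t{\left(U \right)} = -2 + U$
$M = 3$ ($M = \left(1 - 2\right) + 4 = -1 + 4 = 3$)
$F{\left(v,b \right)} = 3$
$x{\left(l \right)} = -1204$ ($x{\left(l \right)} = \left(\left(-2 - 8\right) + 3\right) \left(78 + 94\right) = \left(-10 + 3\right) 172 = \left(-7\right) 172 = -1204$)
$41464 + x{\left(126 \right)} = 41464 - 1204 = 40260$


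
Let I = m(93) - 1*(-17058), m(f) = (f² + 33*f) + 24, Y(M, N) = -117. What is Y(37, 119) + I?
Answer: 28683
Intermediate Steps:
m(f) = 24 + f² + 33*f
I = 28800 (I = (24 + 93² + 33*93) - 1*(-17058) = (24 + 8649 + 3069) + 17058 = 11742 + 17058 = 28800)
Y(37, 119) + I = -117 + 28800 = 28683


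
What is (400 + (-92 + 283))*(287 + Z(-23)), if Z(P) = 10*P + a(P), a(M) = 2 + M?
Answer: 21276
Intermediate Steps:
Z(P) = 2 + 11*P (Z(P) = 10*P + (2 + P) = 2 + 11*P)
(400 + (-92 + 283))*(287 + Z(-23)) = (400 + (-92 + 283))*(287 + (2 + 11*(-23))) = (400 + 191)*(287 + (2 - 253)) = 591*(287 - 251) = 591*36 = 21276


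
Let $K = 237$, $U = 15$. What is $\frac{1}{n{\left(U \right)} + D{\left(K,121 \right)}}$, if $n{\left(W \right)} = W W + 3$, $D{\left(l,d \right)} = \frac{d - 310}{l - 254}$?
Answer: $\frac{17}{4065} \approx 0.004182$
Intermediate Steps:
$D{\left(l,d \right)} = \frac{-310 + d}{-254 + l}$
$n{\left(W \right)} = 3 + W^{2}$ ($n{\left(W \right)} = W^{2} + 3 = 3 + W^{2}$)
$\frac{1}{n{\left(U \right)} + D{\left(K,121 \right)}} = \frac{1}{\left(3 + 15^{2}\right) + \frac{-310 + 121}{-254 + 237}} = \frac{1}{\left(3 + 225\right) + \frac{1}{-17} \left(-189\right)} = \frac{1}{228 - - \frac{189}{17}} = \frac{1}{228 + \frac{189}{17}} = \frac{1}{\frac{4065}{17}} = \frac{17}{4065}$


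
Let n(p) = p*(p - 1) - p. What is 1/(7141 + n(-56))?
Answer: 1/10389 ≈ 9.6256e-5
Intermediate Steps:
n(p) = -p + p*(-1 + p) (n(p) = p*(-1 + p) - p = -p + p*(-1 + p))
1/(7141 + n(-56)) = 1/(7141 - 56*(-2 - 56)) = 1/(7141 - 56*(-58)) = 1/(7141 + 3248) = 1/10389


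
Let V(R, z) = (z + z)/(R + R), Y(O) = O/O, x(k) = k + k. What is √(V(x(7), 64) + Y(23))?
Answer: √273/7 ≈ 2.3604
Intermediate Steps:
x(k) = 2*k
Y(O) = 1
V(R, z) = z/R (V(R, z) = (2*z)/((2*R)) = (2*z)*(1/(2*R)) = z/R)
√(V(x(7), 64) + Y(23)) = √(64/((2*7)) + 1) = √(64/14 + 1) = √(64*(1/14) + 1) = √(32/7 + 1) = √(39/7) = √273/7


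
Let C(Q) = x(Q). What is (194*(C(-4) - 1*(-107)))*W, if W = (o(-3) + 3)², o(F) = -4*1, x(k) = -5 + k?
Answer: 19012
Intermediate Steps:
C(Q) = -5 + Q
o(F) = -4
W = 1 (W = (-4 + 3)² = (-1)² = 1)
(194*(C(-4) - 1*(-107)))*W = (194*((-5 - 4) - 1*(-107)))*1 = (194*(-9 + 107))*1 = (194*98)*1 = 19012*1 = 19012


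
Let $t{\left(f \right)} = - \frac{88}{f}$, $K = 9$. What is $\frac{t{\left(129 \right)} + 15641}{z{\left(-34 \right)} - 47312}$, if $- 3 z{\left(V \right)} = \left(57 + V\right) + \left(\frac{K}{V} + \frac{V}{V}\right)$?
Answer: $- \frac{68598434}{207545133} \approx -0.33052$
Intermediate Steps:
$z{\left(V \right)} = - \frac{58}{3} - \frac{3}{V} - \frac{V}{3}$ ($z{\left(V \right)} = - \frac{\left(57 + V\right) + \left(\frac{9}{V} + \frac{V}{V}\right)}{3} = - \frac{\left(57 + V\right) + \left(\frac{9}{V} + 1\right)}{3} = - \frac{\left(57 + V\right) + \left(1 + \frac{9}{V}\right)}{3} = - \frac{58 + V + \frac{9}{V}}{3} = - \frac{58}{3} - \frac{3}{V} - \frac{V}{3}$)
$\frac{t{\left(129 \right)} + 15641}{z{\left(-34 \right)} - 47312} = \frac{- \frac{88}{129} + 15641}{\frac{-9 - - 34 \left(58 - 34\right)}{3 \left(-34\right)} - 47312} = \frac{\left(-88\right) \frac{1}{129} + 15641}{\frac{1}{3} \left(- \frac{1}{34}\right) \left(-9 - \left(-34\right) 24\right) - 47312} = \frac{- \frac{88}{129} + 15641}{\frac{1}{3} \left(- \frac{1}{34}\right) \left(-9 + 816\right) - 47312} = \frac{2017601}{129 \left(\frac{1}{3} \left(- \frac{1}{34}\right) 807 - 47312\right)} = \frac{2017601}{129 \left(- \frac{269}{34} - 47312\right)} = \frac{2017601}{129 \left(- \frac{1608877}{34}\right)} = \frac{2017601}{129} \left(- \frac{34}{1608877}\right) = - \frac{68598434}{207545133}$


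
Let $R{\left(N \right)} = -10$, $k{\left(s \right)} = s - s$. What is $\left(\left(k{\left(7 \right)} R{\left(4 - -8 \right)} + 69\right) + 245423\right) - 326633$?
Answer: $-81141$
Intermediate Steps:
$k{\left(s \right)} = 0$
$\left(\left(k{\left(7 \right)} R{\left(4 - -8 \right)} + 69\right) + 245423\right) - 326633 = \left(\left(0 \left(-10\right) + 69\right) + 245423\right) - 326633 = \left(\left(0 + 69\right) + 245423\right) - 326633 = \left(69 + 245423\right) - 326633 = 245492 - 326633 = -81141$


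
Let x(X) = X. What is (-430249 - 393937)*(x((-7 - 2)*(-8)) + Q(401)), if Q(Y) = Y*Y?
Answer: -132589274378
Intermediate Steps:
Q(Y) = Y²
(-430249 - 393937)*(x((-7 - 2)*(-8)) + Q(401)) = (-430249 - 393937)*((-7 - 2)*(-8) + 401²) = -824186*(-9*(-8) + 160801) = -824186*(72 + 160801) = -824186*160873 = -132589274378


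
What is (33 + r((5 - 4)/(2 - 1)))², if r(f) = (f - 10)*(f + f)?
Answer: 225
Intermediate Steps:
r(f) = 2*f*(-10 + f) (r(f) = (-10 + f)*(2*f) = 2*f*(-10 + f))
(33 + r((5 - 4)/(2 - 1)))² = (33 + 2*((5 - 4)/(2 - 1))*(-10 + (5 - 4)/(2 - 1)))² = (33 + 2*(1/1)*(-10 + 1/1))² = (33 + 2*(1*1)*(-10 + 1*1))² = (33 + 2*1*(-10 + 1))² = (33 + 2*1*(-9))² = (33 - 18)² = 15² = 225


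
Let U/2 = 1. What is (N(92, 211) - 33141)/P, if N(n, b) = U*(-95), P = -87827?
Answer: 33331/87827 ≈ 0.37951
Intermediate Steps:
U = 2 (U = 2*1 = 2)
N(n, b) = -190 (N(n, b) = 2*(-95) = -190)
(N(92, 211) - 33141)/P = (-190 - 33141)/(-87827) = -33331*(-1/87827) = 33331/87827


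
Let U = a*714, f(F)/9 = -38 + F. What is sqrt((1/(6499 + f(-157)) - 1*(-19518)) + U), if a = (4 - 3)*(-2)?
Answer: sqrt(101781287746)/2372 ≈ 134.50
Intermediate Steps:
f(F) = -342 + 9*F (f(F) = 9*(-38 + F) = -342 + 9*F)
a = -2 (a = 1*(-2) = -2)
U = -1428 (U = -2*714 = -1428)
sqrt((1/(6499 + f(-157)) - 1*(-19518)) + U) = sqrt((1/(6499 + (-342 + 9*(-157))) - 1*(-19518)) - 1428) = sqrt((1/(6499 + (-342 - 1413)) + 19518) - 1428) = sqrt((1/(6499 - 1755) + 19518) - 1428) = sqrt((1/4744 + 19518) - 1428) = sqrt(92593393/4744 - 1428) = sqrt(85818961/4744) = sqrt(101781287746)/2372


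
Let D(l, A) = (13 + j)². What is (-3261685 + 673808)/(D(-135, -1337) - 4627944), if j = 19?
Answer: 2587877/4626920 ≈ 0.55931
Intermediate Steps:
D(l, A) = 1024 (D(l, A) = (13 + 19)² = 32² = 1024)
(-3261685 + 673808)/(D(-135, -1337) - 4627944) = (-3261685 + 673808)/(1024 - 4627944) = -2587877/(-4626920) = -2587877*(-1/4626920) = 2587877/4626920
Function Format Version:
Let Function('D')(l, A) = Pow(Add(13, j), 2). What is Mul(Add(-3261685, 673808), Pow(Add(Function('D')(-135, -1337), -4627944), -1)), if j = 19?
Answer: Rational(2587877, 4626920) ≈ 0.55931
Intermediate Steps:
Function('D')(l, A) = 1024 (Function('D')(l, A) = Pow(Add(13, 19), 2) = Pow(32, 2) = 1024)
Mul(Add(-3261685, 673808), Pow(Add(Function('D')(-135, -1337), -4627944), -1)) = Mul(Add(-3261685, 673808), Pow(Add(1024, -4627944), -1)) = Mul(-2587877, Pow(-4626920, -1)) = Mul(-2587877, Rational(-1, 4626920)) = Rational(2587877, 4626920)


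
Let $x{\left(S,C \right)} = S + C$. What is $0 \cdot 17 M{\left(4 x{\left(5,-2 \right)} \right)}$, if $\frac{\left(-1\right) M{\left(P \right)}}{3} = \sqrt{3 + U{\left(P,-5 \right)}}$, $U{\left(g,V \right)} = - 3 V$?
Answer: $0$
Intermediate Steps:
$x{\left(S,C \right)} = C + S$
$M{\left(P \right)} = - 9 \sqrt{2}$ ($M{\left(P \right)} = - 3 \sqrt{3 - -15} = - 3 \sqrt{3 + 15} = - 3 \sqrt{18} = - 3 \cdot 3 \sqrt{2} = - 9 \sqrt{2}$)
$0 \cdot 17 M{\left(4 x{\left(5,-2 \right)} \right)} = 0 \cdot 17 \left(- 9 \sqrt{2}\right) = 0 \left(- 9 \sqrt{2}\right) = 0$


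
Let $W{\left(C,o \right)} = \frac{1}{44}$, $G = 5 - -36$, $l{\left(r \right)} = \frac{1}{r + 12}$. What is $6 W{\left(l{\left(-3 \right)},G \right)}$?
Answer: $\frac{3}{22} \approx 0.13636$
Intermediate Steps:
$l{\left(r \right)} = \frac{1}{12 + r}$
$G = 41$ ($G = 5 + 36 = 41$)
$W{\left(C,o \right)} = \frac{1}{44}$
$6 W{\left(l{\left(-3 \right)},G \right)} = 6 \cdot \frac{1}{44} = \frac{3}{22}$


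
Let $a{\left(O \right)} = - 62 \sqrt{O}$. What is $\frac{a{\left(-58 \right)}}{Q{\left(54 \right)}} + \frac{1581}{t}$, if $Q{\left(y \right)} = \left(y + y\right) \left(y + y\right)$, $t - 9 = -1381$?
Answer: $- \frac{1581}{1372} - \frac{31 i \sqrt{58}}{5832} \approx -1.1523 - 0.040482 i$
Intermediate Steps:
$t = -1372$ ($t = 9 - 1381 = -1372$)
$Q{\left(y \right)} = 4 y^{2}$ ($Q{\left(y \right)} = 2 y 2 y = 4 y^{2}$)
$\frac{a{\left(-58 \right)}}{Q{\left(54 \right)}} + \frac{1581}{t} = \frac{\left(-62\right) \sqrt{-58}}{4 \cdot 54^{2}} + \frac{1581}{-1372} = \frac{\left(-62\right) i \sqrt{58}}{4 \cdot 2916} + 1581 \left(- \frac{1}{1372}\right) = \frac{\left(-62\right) i \sqrt{58}}{11664} - \frac{1581}{1372} = - 62 i \sqrt{58} \cdot \frac{1}{11664} - \frac{1581}{1372} = - \frac{31 i \sqrt{58}}{5832} - \frac{1581}{1372} = - \frac{1581}{1372} - \frac{31 i \sqrt{58}}{5832}$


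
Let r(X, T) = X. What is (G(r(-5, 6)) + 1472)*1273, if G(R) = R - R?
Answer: 1873856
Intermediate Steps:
G(R) = 0
(G(r(-5, 6)) + 1472)*1273 = (0 + 1472)*1273 = 1472*1273 = 1873856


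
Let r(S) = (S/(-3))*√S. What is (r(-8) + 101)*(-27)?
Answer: -2727 - 144*I*√2 ≈ -2727.0 - 203.65*I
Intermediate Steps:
r(S) = -S^(3/2)/3 (r(S) = (S*(-⅓))*√S = (-S/3)*√S = -S^(3/2)/3)
(r(-8) + 101)*(-27) = (-(-16)*I*√2/3 + 101)*(-27) = (16*I*√2/3 + 101)*(-27) = (101 + 16*I*√2/3)*(-27) = -2727 - 144*I*√2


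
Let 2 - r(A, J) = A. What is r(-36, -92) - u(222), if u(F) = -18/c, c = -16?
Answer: 295/8 ≈ 36.875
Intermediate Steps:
r(A, J) = 2 - A
u(F) = 9/8 (u(F) = -18/(-16) = -18*(-1/16) = 9/8)
r(-36, -92) - u(222) = (2 - 1*(-36)) - 1*9/8 = (2 + 36) - 9/8 = 38 - 9/8 = 295/8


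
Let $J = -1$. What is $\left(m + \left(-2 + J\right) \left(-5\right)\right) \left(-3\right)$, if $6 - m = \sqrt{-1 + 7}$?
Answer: $-63 + 3 \sqrt{6} \approx -55.652$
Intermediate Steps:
$m = 6 - \sqrt{6}$ ($m = 6 - \sqrt{-1 + 7} = 6 - \sqrt{6} \approx 3.5505$)
$\left(m + \left(-2 + J\right) \left(-5\right)\right) \left(-3\right) = \left(\left(6 - \sqrt{6}\right) + \left(-2 - 1\right) \left(-5\right)\right) \left(-3\right) = \left(\left(6 - \sqrt{6}\right) - -15\right) \left(-3\right) = \left(\left(6 - \sqrt{6}\right) + 15\right) \left(-3\right) = \left(21 - \sqrt{6}\right) \left(-3\right) = -63 + 3 \sqrt{6}$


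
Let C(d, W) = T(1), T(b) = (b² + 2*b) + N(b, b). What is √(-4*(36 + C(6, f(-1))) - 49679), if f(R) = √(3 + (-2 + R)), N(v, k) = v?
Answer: I*√49839 ≈ 223.25*I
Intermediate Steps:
f(R) = √(1 + R)
T(b) = b² + 3*b (T(b) = (b² + 2*b) + b = b² + 3*b)
C(d, W) = 4 (C(d, W) = 1*(3 + 1) = 1*4 = 4)
√(-4*(36 + C(6, f(-1))) - 49679) = √(-4*(36 + 4) - 49679) = √(-4*40 - 49679) = √(-160 - 49679) = √(-49839) = I*√49839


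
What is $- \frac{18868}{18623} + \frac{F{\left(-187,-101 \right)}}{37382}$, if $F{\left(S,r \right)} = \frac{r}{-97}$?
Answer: $- \frac{68414505949}{67528003642} \approx -1.0131$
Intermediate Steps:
$F{\left(S,r \right)} = - \frac{r}{97}$ ($F{\left(S,r \right)} = r \left(- \frac{1}{97}\right) = - \frac{r}{97}$)
$- \frac{18868}{18623} + \frac{F{\left(-187,-101 \right)}}{37382} = - \frac{18868}{18623} + \frac{\left(- \frac{1}{97}\right) \left(-101\right)}{37382} = \left(-18868\right) \frac{1}{18623} + \frac{101}{97} \cdot \frac{1}{37382} = - \frac{18868}{18623} + \frac{101}{3626054} = - \frac{68414505949}{67528003642}$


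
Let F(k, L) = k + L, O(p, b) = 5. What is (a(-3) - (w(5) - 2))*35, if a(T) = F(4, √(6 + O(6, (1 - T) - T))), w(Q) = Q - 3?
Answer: 140 + 35*√11 ≈ 256.08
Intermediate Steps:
w(Q) = -3 + Q
F(k, L) = L + k
a(T) = 4 + √11 (a(T) = √(6 + 5) + 4 = √11 + 4 = 4 + √11)
(a(-3) - (w(5) - 2))*35 = ((4 + √11) - ((-3 + 5) - 2))*35 = ((4 + √11) - (2 - 2))*35 = ((4 + √11) - 1*0)*35 = ((4 + √11) + 0)*35 = (4 + √11)*35 = 140 + 35*√11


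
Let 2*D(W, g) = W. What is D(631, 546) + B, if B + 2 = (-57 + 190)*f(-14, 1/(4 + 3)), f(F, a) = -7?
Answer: -1235/2 ≈ -617.50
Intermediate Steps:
D(W, g) = W/2
B = -933 (B = -2 + (-57 + 190)*(-7) = -2 + 133*(-7) = -2 - 931 = -933)
D(631, 546) + B = (½)*631 - 933 = 631/2 - 933 = -1235/2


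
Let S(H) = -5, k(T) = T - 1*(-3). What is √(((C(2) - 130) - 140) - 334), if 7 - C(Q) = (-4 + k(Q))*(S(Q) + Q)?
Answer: 3*I*√66 ≈ 24.372*I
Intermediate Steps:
k(T) = 3 + T (k(T) = T + 3 = 3 + T)
C(Q) = 7 - (-1 + Q)*(-5 + Q) (C(Q) = 7 - (-4 + (3 + Q))*(-5 + Q) = 7 - (-1 + Q)*(-5 + Q))
√(((C(2) - 130) - 140) - 334) = √((((2 - 1*2² + 6*2) - 130) - 140) - 334) = √((((2 - 1*4 + 12) - 130) - 140) - 334) = √((((2 - 4 + 12) - 130) - 140) - 334) = √(((10 - 130) - 140) - 334) = √((-120 - 140) - 334) = √(-260 - 334) = √(-594) = 3*I*√66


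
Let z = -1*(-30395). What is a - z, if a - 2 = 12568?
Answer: -17825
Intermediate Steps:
z = 30395
a = 12570 (a = 2 + 12568 = 12570)
a - z = 12570 - 1*30395 = 12570 - 30395 = -17825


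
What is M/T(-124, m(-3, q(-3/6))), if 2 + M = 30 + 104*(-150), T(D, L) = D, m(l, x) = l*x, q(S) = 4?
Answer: 3893/31 ≈ 125.58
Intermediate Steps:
M = -15572 (M = -2 + (30 + 104*(-150)) = -2 + (30 - 15600) = -2 - 15570 = -15572)
M/T(-124, m(-3, q(-3/6))) = -15572/(-124) = -15572*(-1/124) = 3893/31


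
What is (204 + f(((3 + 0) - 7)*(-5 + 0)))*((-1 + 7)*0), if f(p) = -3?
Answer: 0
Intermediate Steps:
(204 + f(((3 + 0) - 7)*(-5 + 0)))*((-1 + 7)*0) = (204 - 3)*((-1 + 7)*0) = 201*(6*0) = 201*0 = 0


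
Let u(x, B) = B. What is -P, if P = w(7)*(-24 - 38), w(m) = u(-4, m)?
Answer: 434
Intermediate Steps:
w(m) = m
P = -434 (P = 7*(-24 - 38) = 7*(-62) = -434)
-P = -1*(-434) = 434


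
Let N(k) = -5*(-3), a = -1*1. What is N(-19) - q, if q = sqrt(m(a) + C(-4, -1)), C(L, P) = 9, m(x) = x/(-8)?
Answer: 15 - sqrt(146)/4 ≈ 11.979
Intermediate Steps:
a = -1
m(x) = -x/8 (m(x) = x*(-1/8) = -x/8)
q = sqrt(146)/4 (q = sqrt(-1/8*(-1) + 9) = sqrt(1/8 + 9) = sqrt(73/8) = sqrt(146)/4 ≈ 3.0208)
N(k) = 15
N(-19) - q = 15 - sqrt(146)/4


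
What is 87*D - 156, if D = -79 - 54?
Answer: -11727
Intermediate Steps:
D = -133
87*D - 156 = 87*(-133) - 156 = -11571 - 156 = -11727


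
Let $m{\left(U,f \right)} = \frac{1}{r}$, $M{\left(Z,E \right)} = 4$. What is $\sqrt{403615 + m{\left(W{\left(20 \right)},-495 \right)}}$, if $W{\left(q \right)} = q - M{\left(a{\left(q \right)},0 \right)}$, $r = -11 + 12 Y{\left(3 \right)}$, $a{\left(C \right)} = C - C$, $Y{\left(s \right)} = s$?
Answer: $\frac{2 \sqrt{2522594}}{5} \approx 635.31$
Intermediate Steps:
$a{\left(C \right)} = 0$
$r = 25$ ($r = -11 + 12 \cdot 3 = -11 + 36 = 25$)
$W{\left(q \right)} = -4 + q$ ($W{\left(q \right)} = q - 4 = -4 + q$)
$m{\left(U,f \right)} = \frac{1}{25}$
$\sqrt{403615 + m{\left(W{\left(20 \right)},-495 \right)}} = \sqrt{403615 + \frac{1}{25}} = \sqrt{\frac{10090376}{25}} = \frac{2 \sqrt{2522594}}{5}$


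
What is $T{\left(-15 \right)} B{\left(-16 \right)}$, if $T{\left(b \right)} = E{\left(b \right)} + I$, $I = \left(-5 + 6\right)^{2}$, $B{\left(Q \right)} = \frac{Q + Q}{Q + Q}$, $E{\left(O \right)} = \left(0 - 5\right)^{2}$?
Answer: $26$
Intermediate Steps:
$E{\left(O \right)} = 25$ ($E{\left(O \right)} = \left(-5\right)^{2} = 25$)
$B{\left(Q \right)} = 1$ ($B{\left(Q \right)} = \frac{2 Q}{2 Q} = 2 Q \frac{1}{2 Q} = 1$)
$I = 1$ ($I = 1^{2} = 1$)
$T{\left(b \right)} = 26$ ($T{\left(b \right)} = 25 + 1 = 26$)
$T{\left(-15 \right)} B{\left(-16 \right)} = 26 \cdot 1 = 26$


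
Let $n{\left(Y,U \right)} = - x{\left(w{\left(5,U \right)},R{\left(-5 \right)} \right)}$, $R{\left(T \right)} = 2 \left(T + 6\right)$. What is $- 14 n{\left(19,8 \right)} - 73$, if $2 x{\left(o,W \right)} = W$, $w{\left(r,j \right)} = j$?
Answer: $-59$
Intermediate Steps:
$R{\left(T \right)} = 12 + 2 T$ ($R{\left(T \right)} = 2 \left(6 + T\right) = 12 + 2 T$)
$x{\left(o,W \right)} = \frac{W}{2}$
$n{\left(Y,U \right)} = -1$ ($n{\left(Y,U \right)} = - \frac{12 + 2 \left(-5\right)}{2} = - \frac{12 - 10}{2} = - \frac{2}{2} = \left(-1\right) 1 = -1$)
$- 14 n{\left(19,8 \right)} - 73 = \left(-14\right) \left(-1\right) - 73 = 14 - 73 = -59$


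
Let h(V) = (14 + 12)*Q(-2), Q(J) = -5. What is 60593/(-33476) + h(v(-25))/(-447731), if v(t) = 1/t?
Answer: -27125012603/14988242956 ≈ -1.8098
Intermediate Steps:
h(V) = -130 (h(V) = (14 + 12)*(-5) = 26*(-5) = -130)
60593/(-33476) + h(v(-25))/(-447731) = 60593/(-33476) - 130/(-447731) = 60593*(-1/33476) - 130*(-1/447731) = -60593/33476 + 130/447731 = -27125012603/14988242956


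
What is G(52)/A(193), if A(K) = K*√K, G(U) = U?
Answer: 52*√193/37249 ≈ 0.019394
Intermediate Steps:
A(K) = K^(3/2)
G(52)/A(193) = 52/(193^(3/2)) = 52/((193*√193)) = 52*(√193/37249) = 52*√193/37249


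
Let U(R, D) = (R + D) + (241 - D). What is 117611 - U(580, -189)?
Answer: 116790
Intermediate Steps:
U(R, D) = 241 + R (U(R, D) = (D + R) + (241 - D) = 241 + R)
117611 - U(580, -189) = 117611 - (241 + 580) = 117611 - 1*821 = 117611 - 821 = 116790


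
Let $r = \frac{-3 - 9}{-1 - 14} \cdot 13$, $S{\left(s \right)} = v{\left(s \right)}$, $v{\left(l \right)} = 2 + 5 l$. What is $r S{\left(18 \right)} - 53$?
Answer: $\frac{4519}{5} \approx 903.8$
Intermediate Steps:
$S{\left(s \right)} = 2 + 5 s$
$r = \frac{52}{5}$ ($r = - \frac{12}{-15} \cdot 13 = \left(-12\right) \left(- \frac{1}{15}\right) 13 = \frac{4}{5} \cdot 13 = \frac{52}{5} \approx 10.4$)
$r S{\left(18 \right)} - 53 = \frac{52 \left(2 + 5 \cdot 18\right)}{5} - 53 = \frac{52 \left(2 + 90\right)}{5} - 53 = \frac{52}{5} \cdot 92 - 53 = \frac{4784}{5} - 53 = \frac{4519}{5}$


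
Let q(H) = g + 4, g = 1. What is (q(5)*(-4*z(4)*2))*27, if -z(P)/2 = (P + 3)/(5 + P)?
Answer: 1680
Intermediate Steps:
z(P) = -2*(3 + P)/(5 + P) (z(P) = -2*(P + 3)/(5 + P) = -2*(3 + P)/(5 + P))
q(H) = 5 (q(H) = 1 + 4 = 5)
(q(5)*(-4*z(4)*2))*27 = (5*(-8*(-3 - 1*4)/(5 + 4)*2))*27 = (5*(-8*(-3 - 4)/9*2))*27 = (5*(-8*(-7)/9*2))*27 = (5*(-4*(-14/9)*2))*27 = (5*((56/9)*2))*27 = (5*(112/9))*27 = (560/9)*27 = 1680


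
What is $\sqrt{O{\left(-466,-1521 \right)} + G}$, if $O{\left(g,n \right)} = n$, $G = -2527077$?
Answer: $i \sqrt{2528598} \approx 1590.2 i$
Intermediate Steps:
$\sqrt{O{\left(-466,-1521 \right)} + G} = \sqrt{-1521 - 2527077} = \sqrt{-2528598} = i \sqrt{2528598}$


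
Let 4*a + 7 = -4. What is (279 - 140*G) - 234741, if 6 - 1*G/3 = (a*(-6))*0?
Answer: -236982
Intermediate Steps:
a = -11/4 (a = -7/4 + (¼)*(-4) = -7/4 - 1 = -11/4 ≈ -2.7500)
G = 18 (G = 18 - 3*(-11/4*(-6))*0 = 18 - 99*0/2 = 18 - 3*0 = 18 + 0 = 18)
(279 - 140*G) - 234741 = (279 - 140*18) - 234741 = (279 - 2520) - 234741 = -2241 - 234741 = -236982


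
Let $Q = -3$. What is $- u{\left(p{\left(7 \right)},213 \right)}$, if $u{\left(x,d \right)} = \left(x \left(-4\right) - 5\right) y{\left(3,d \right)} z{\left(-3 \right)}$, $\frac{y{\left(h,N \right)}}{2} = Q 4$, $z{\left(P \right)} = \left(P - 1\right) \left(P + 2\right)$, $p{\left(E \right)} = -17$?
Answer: $6048$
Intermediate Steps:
$z{\left(P \right)} = \left(-1 + P\right) \left(2 + P\right)$
$y{\left(h,N \right)} = -24$ ($y{\left(h,N \right)} = 2 \left(\left(-3\right) 4\right) = 2 \left(-12\right) = -24$)
$u{\left(x,d \right)} = 480 + 384 x$ ($u{\left(x,d \right)} = \left(x \left(-4\right) - 5\right) \left(-24\right) \left(-2 - 3 + \left(-3\right)^{2}\right) = \left(- 4 x - 5\right) \left(-24\right) \left(-2 - 3 + 9\right) = \left(-5 - 4 x\right) \left(-24\right) 4 = \left(120 + 96 x\right) 4 = 480 + 384 x$)
$- u{\left(p{\left(7 \right)},213 \right)} = - (480 + 384 \left(-17\right)) = - (480 - 6528) = \left(-1\right) \left(-6048\right) = 6048$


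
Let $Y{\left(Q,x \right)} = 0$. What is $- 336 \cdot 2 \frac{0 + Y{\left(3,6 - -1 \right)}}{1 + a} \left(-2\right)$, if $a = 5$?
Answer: $0$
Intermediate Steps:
$- 336 \cdot 2 \frac{0 + Y{\left(3,6 - -1 \right)}}{1 + a} \left(-2\right) = - 336 \cdot 2 \frac{0 + 0}{1 + 5} \left(-2\right) = - 336 \cdot 2 \cdot \frac{0}{6} \left(-2\right) = - 336 \cdot 2 \cdot 0 \cdot \frac{1}{6} \left(-2\right) = - 336 \cdot 2 \cdot 0 \left(-2\right) = - 336 \cdot 0 \left(-2\right) = \left(-336\right) 0 = 0$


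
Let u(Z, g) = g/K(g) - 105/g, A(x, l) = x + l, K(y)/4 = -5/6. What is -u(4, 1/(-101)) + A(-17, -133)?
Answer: -10862553/1010 ≈ -10755.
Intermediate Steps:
K(y) = -10/3 (K(y) = 4*(-5/6) = -10/3)
A(x, l) = l + x
u(Z, g) = -105/g - 3*g/10 (u(Z, g) = g/(-10/3) - 105/g = g*(-3/10) - 105/g = -3*g/10 - 105/g = -105/g - 3*g/10)
-u(4, 1/(-101)) + A(-17, -133) = -(-105/(1/(-101)) - 3/10/(-101)) + (-133 - 17) = -(-105/(-1/101) - 3/10*(-1/101)) - 150 = -(-105*(-101) + 3/1010) - 150 = -(10605 + 3/1010) - 150 = -1*10711053/1010 - 150 = -10711053/1010 - 150 = -10862553/1010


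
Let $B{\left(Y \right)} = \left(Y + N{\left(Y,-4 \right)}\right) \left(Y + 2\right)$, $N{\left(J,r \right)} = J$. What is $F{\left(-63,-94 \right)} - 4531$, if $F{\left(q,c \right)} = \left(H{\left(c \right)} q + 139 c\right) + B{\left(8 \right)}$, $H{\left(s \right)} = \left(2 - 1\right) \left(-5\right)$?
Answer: $-17122$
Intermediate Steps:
$H{\left(s \right)} = -5$ ($H{\left(s \right)} = 1 \left(-5\right) = -5$)
$B{\left(Y \right)} = 2 Y \left(2 + Y\right)$ ($B{\left(Y \right)} = \left(Y + Y\right) \left(Y + 2\right) = 2 Y \left(2 + Y\right)$)
$F{\left(q,c \right)} = 160 - 5 q + 139 c$ ($F{\left(q,c \right)} = \left(- 5 q + 139 c\right) + 2 \cdot 8 \left(2 + 8\right) = \left(- 5 q + 139 c\right) + 2 \cdot 8 \cdot 10 = \left(- 5 q + 139 c\right) + 160 = 160 - 5 q + 139 c$)
$F{\left(-63,-94 \right)} - 4531 = \left(160 - -315 + 139 \left(-94\right)\right) - 4531 = \left(160 + 315 - 13066\right) - 4531 = -12591 - 4531 = -17122$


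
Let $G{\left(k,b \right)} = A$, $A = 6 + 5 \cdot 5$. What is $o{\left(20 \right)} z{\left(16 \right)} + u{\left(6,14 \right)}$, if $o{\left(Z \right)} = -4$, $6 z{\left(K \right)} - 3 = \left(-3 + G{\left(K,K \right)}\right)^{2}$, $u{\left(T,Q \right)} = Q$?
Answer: $- \frac{1532}{3} \approx -510.67$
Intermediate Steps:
$A = 31$ ($A = 6 + 25 = 31$)
$G{\left(k,b \right)} = 31$
$z{\left(K \right)} = \frac{787}{6}$ ($z{\left(K \right)} = \frac{1}{2} + \frac{\left(-3 + 31\right)^{2}}{6} = \frac{1}{2} + \frac{28^{2}}{6} = \frac{1}{2} + \frac{1}{6} \cdot 784 = \frac{1}{2} + \frac{392}{3} = \frac{787}{6}$)
$o{\left(20 \right)} z{\left(16 \right)} + u{\left(6,14 \right)} = \left(-4\right) \frac{787}{6} + 14 = - \frac{1574}{3} + 14 = - \frac{1532}{3}$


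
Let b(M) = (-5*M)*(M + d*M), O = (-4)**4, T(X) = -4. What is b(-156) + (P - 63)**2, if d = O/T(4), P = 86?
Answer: 7666369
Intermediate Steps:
O = 256
d = -64 (d = 256/(-4) = 256*(-1/4) = -64)
b(M) = 315*M**2 (b(M) = (-5*M)*(M - 64*M) = (-5*M)*(-63*M) = 315*M**2)
b(-156) + (P - 63)**2 = 315*(-156)**2 + (86 - 63)**2 = 315*24336 + 23**2 = 7665840 + 529 = 7666369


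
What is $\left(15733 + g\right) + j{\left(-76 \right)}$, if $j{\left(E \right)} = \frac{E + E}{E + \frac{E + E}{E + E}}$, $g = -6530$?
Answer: $\frac{690377}{75} \approx 9205.0$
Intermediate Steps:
$j{\left(E \right)} = \frac{2 E}{1 + E}$ ($j{\left(E \right)} = \frac{2 E}{E + \frac{2 E}{2 E}} = \frac{2 E}{E + 2 E \frac{1}{2 E}} = \frac{2 E}{E + 1} = \frac{2 E}{1 + E}$)
$\left(15733 + g\right) + j{\left(-76 \right)} = \left(15733 - 6530\right) + 2 \left(-76\right) \frac{1}{1 - 76} = 9203 + 2 \left(-76\right) \frac{1}{-75} = 9203 + 2 \left(-76\right) \left(- \frac{1}{75}\right) = 9203 + \frac{152}{75} = \frac{690377}{75}$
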